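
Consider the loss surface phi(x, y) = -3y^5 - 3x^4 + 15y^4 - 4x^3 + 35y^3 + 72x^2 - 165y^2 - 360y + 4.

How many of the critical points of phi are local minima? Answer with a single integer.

phi separates as a function of x plus a function of y, so ∇phi=0 decouples.
∂phi/∂x = -12x(x - 3)(x + 4) = 0 at x ∈ {-4, 0, 3}; ∂phi/∂y = -15(y - 4)(y - 3)(y + 1)(y + 2) = 0 at y ∈ {-2, -1, 3, 4}.
The Hessian is diagonal: diag(phi_xx, phi_yy). Second derivatives: phi_xx(-4)=-336, phi_xx(0)=144, phi_xx(3)=-252; phi_yy(-2)=450, phi_yy(-1)=-300, phi_yy(3)=300, phi_yy(4)=-450.
Local minima occur where both diagonal entries positive: (0, -2), (0, 3). Count: 2.

2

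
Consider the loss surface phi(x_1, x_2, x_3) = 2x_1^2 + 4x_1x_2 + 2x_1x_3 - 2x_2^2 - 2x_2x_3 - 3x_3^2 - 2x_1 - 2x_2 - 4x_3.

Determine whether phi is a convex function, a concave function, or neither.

neither

phi is quadratic, so its Hessian is the constant matrix H = [[4, 4, 2], [4, -4, -2], [2, -2, -6]].
Leading principal minors: 4, -32, 160.
Neither pattern holds ⇒ H is indefinite ⇒ neither convex nor concave.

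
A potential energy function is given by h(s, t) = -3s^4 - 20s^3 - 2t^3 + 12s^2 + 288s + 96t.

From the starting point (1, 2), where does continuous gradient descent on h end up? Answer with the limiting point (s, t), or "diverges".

h is separable, so gradient descent decouples: s follows -∂h/∂s, t follows -∂h/∂t.
∂h/∂s = -12(s - 2)(s + 3)(s + 4); at s=1 this is 240, so s decreases.
∂h/∂t = -6(t - 4)(t + 4); at t=2 this is 72, so t decreases.
s converges to its nearest critical value -3 (a local min of the s-part); t converges to -4. The iterate converges to (-3, -4).

(-3, -4)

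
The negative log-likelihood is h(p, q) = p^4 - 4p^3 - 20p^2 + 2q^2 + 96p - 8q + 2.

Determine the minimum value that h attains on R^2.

-285

h(p,q) separates as A(p) + B(q) + 2, so its minimum is min A + min B + 2.
A'(p) = 4(p - 4)(p - 2)(p + 3) vanishes at p ∈ {-3, 2, 4}; B'(q) = 4q - 8 vanishes at q ∈ {2}.
Local minima of A (where A''>0): A(-3)=-279, A(4)=64. Local minima of B: B(2)=-8.
So the global minimum of h is A(-3) + B(2) + 2 = -279 − 8 + 2 = -285, attained at (-3, 2).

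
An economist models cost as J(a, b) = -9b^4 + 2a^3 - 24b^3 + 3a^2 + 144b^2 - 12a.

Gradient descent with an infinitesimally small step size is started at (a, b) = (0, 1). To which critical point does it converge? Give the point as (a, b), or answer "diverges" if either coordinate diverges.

(1, 0)

J is separable, so gradient descent decouples: a follows -∂J/∂a, b follows -∂J/∂b.
∂J/∂a = 6(a - 1)(a + 2); at a=0 this is -12, so a increases.
∂J/∂b = -36b(b - 2)(b + 4); at b=1 this is 180, so b decreases.
a converges to its nearest critical value 1 (a local min of the a-part); b converges to 0. The iterate converges to (1, 0).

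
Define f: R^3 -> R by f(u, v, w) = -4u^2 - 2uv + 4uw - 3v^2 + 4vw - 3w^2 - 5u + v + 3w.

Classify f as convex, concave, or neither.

concave

f is quadratic, so its Hessian is the constant matrix H = [[-8, -2, 4], [-2, -6, 4], [4, 4, -6]].
Leading principal minors: -8, 44, -104.
Signs alternate −, +, − ⇒ H ≺ 0 ⇒ concave.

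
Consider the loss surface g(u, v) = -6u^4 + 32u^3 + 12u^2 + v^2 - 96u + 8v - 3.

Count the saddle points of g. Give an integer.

2

g separates as a function of u plus a function of v, so ∇g=0 decouples.
∂g/∂u = -24(u - 4)(u - 1)(u + 1) = 0 at u ∈ {-1, 1, 4}; ∂g/∂v = 2(v + 4) = 0 at v ∈ {-4}.
The Hessian is diagonal: diag(g_uu, g_vv). Second derivatives: g_uu(-1)=-240, g_uu(1)=144, g_uu(4)=-360; g_vv(-4)=2.
Saddle points occur where the two diagonal entries have opposite signs: (-1, -4), (4, -4). Count: 2.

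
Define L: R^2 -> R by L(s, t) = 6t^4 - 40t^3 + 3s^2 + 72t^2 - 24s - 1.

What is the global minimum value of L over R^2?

L(s,t) separates as P(s) + Q(t) − 1, so its minimum is min P + min Q − 1.
P'(s) = 6s - 24 vanishes at s ∈ {4}; Q'(t) = 24t(t - 3)(t - 2) vanishes at t ∈ {0, 2, 3}.
Local minima of P (where P''>0): P(4)=-48. Local minima of Q: Q(0)=0, Q(3)=54.
So the global minimum of L is P(4) + Q(0) − 1 = -48 + 0 − 1 = -49, attained at (4, 0).

-49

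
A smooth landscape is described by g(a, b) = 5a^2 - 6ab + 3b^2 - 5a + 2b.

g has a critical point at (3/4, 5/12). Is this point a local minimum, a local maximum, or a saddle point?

local minimum

The Hessian of g is constant: H = [[10, -6], [-6, 6]].
det(H) = 10·6 − (-6)² = 24.
det(H) > 0 and tr(H) = 16 > 0, so H is positive definite and the point is a local minimum.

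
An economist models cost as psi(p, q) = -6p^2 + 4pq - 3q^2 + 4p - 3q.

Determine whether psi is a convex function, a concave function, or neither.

psi is quadratic, so its Hessian is the constant matrix H = [[-12, 4], [4, -6]].
det(H) = 56, tr(H) = -18.
det(H) > 0 and tr(H) < 0, so H is negative definite everywhere: concave.

concave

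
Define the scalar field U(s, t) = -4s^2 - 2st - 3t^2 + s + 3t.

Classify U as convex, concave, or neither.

U is quadratic, so its Hessian is the constant matrix H = [[-8, -2], [-2, -6]].
det(H) = 44, tr(H) = -14.
det(H) > 0 and tr(H) < 0, so H is negative definite everywhere: concave.

concave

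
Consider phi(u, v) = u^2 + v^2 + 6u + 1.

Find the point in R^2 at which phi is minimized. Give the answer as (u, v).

phi(u,v) separates as P(u) + Q(v) + 1, so its minimum is min P + min Q + 1.
P'(u) = 2u + 6 vanishes at u ∈ {-3}; Q'(v) = 2v vanishes at v ∈ {0}.
Local minima of P (where P''>0): P(-3)=-9. Local minima of Q: Q(0)=0.
So the global minimum of phi is P(-3) + Q(0) + 1 = -9 + 0 + 1 = -8, attained at (-3, 0).

(-3, 0)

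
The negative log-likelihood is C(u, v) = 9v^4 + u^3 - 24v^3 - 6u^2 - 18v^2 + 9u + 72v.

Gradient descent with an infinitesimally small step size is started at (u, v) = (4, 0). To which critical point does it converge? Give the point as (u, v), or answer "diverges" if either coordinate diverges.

C is separable, so gradient descent decouples: u follows -∂C/∂u, v follows -∂C/∂v.
∂C/∂u = 3(u - 3)(u - 1); at u=4 this is 9, so u decreases.
∂C/∂v = 36(v - 2)(v - 1)(v + 1); at v=0 this is 72, so v decreases.
u converges to its nearest critical value 3 (a local min of the u-part); v converges to -1. The iterate converges to (3, -1).

(3, -1)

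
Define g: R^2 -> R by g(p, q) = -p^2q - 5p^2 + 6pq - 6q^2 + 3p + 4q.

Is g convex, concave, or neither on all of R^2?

neither

The term -p^2q is cubic, so the Hessian is not constant.
∂²g/∂p² = -2q - 10, which takes both signs as q varies (negative for sufficiently large q). A diagonal entry of the Hessian changing sign means the Hessian is neither positive- nor negative-semidefinite on all of R^2.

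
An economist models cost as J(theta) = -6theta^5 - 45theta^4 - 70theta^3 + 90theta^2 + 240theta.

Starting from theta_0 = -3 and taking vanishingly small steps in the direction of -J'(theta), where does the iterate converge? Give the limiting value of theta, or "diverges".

-4

J'(theta) = -30(theta - 1)(theta + 1)(theta + 2)(theta + 4), so J'(-3) = 240.
Gradient descent moves in the -J' direction, i.e. theta is decreasing.
The nearest critical point in that direction is theta = -4, where J'' = 900 > 0 (a local minimum). The iterate converges there.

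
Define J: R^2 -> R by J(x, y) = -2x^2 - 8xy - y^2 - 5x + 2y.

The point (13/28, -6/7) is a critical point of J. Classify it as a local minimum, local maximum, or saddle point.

saddle point

The Hessian of J is constant: H = [[-4, -8], [-8, -2]].
det(H) = (-4)·(-2) − (-8)² = -56.
Since det(H) < 0, H is indefinite and the critical point is a saddle point.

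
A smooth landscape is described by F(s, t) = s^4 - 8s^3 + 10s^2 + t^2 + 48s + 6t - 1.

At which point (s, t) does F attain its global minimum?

F(s,t) separates as P(s) + Q(t) − 1, so its minimum is min P + min Q − 1.
P'(s) = 4(s - 4)(s - 3)(s + 1) vanishes at s ∈ {-1, 3, 4}; Q'(t) = 2(t + 3) vanishes at t ∈ {-3}.
Local minima of P (where P''>0): P(-1)=-29, P(4)=96. Local minima of Q: Q(-3)=-9.
So the global minimum of F is P(-1) + Q(-3) − 1 = -29 − 9 − 1 = -39, attained at (-1, -3).

(-1, -3)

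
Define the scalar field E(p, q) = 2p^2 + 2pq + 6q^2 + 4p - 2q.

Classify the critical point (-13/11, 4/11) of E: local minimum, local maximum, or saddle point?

local minimum

The Hessian of E is constant: H = [[4, 2], [2, 12]].
det(H) = 4·12 − 2² = 44.
det(H) > 0 and tr(H) = 16 > 0, so H is positive definite and the point is a local minimum.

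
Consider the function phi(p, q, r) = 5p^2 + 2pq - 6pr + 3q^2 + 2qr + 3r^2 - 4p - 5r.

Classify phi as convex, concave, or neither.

convex

phi is quadratic, so its Hessian is the constant matrix H = [[10, 2, -6], [2, 6, 2], [-6, 2, 6]].
Leading principal minors: 10, 56, 32.
All positive ⇒ H ≻ 0 ⇒ convex.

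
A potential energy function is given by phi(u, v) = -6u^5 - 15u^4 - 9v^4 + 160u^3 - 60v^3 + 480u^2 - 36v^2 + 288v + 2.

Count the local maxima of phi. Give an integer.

4

phi separates as a function of u plus a function of v, so ∇phi=0 decouples.
∂phi/∂u = -30u(u - 4)(u + 2)(u + 4) = 0 at u ∈ {-4, -2, 0, 4}; ∂phi/∂v = -36(v - 1)(v + 2)(v + 4) = 0 at v ∈ {-4, -2, 1}.
The Hessian is diagonal: diag(phi_uu, phi_vv). Second derivatives: phi_uu(-4)=1920, phi_uu(-2)=-720, phi_uu(0)=960, phi_uu(4)=-5760; phi_vv(-4)=-360, phi_vv(-2)=216, phi_vv(1)=-540.
Local maxima occur where both diagonal entries negative: (-2, -4), (-2, 1), (4, -4), (4, 1). Count: 4.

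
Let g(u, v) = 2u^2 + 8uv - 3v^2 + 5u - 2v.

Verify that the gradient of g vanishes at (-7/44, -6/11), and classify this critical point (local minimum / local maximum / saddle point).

∇g = (4u + 8v + 5, 8u - 6v - 2); substituting (-7/44, -6/11) gives ∇g = (0, 0), so (-7/44, -6/11) is indeed a critical point.
The Hessian of g is constant: H = [[4, 8], [8, -6]].
det(H) = 4·(-6) − 8² = -88.
Since det(H) < 0, H is indefinite and the critical point is a saddle point.

saddle point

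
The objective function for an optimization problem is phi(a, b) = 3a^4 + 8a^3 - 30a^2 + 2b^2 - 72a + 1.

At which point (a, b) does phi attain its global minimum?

(2, 0)

phi(a,b) separates as P(a) + Q(b) + 1, so its minimum is min P + min Q + 1.
P'(a) = 12(a - 2)(a + 1)(a + 3) vanishes at a ∈ {-3, -1, 2}; Q'(b) = 4b vanishes at b ∈ {0}.
Local minima of P (where P''>0): P(-3)=-27, P(2)=-152. Local minima of Q: Q(0)=0.
So the global minimum of phi is P(2) + Q(0) + 1 = -152 + 0 + 1 = -151, attained at (2, 0).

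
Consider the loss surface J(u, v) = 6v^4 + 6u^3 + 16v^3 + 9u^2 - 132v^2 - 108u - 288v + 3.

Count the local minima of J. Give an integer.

J separates as a function of u plus a function of v, so ∇J=0 decouples.
∂J/∂u = 18(u - 2)(u + 3) = 0 at u ∈ {-3, 2}; ∂J/∂v = 24(v - 3)(v + 1)(v + 4) = 0 at v ∈ {-4, -1, 3}.
The Hessian is diagonal: diag(J_uu, J_vv). Second derivatives: J_uu(-3)=-90, J_uu(2)=90; J_vv(-4)=504, J_vv(-1)=-288, J_vv(3)=672.
Local minima occur where both diagonal entries positive: (2, -4), (2, 3). Count: 2.

2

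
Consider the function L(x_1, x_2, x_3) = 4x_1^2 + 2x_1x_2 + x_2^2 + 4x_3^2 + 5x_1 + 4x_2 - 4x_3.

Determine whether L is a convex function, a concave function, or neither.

convex

L is quadratic, so its Hessian is the constant matrix H = [[8, 2, 0], [2, 2, 0], [0, 0, 8]].
Leading principal minors: 8, 12, 96.
All positive ⇒ H ≻ 0 ⇒ convex.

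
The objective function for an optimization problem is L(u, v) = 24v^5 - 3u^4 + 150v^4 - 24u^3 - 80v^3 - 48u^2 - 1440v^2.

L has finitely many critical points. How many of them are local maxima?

L separates as a function of u plus a function of v, so ∇L=0 decouples.
∂L/∂u = -12u(u + 2)(u + 4) = 0 at u ∈ {-4, -2, 0}; ∂L/∂v = 120v(v - 2)(v + 3)(v + 4) = 0 at v ∈ {-4, -3, 0, 2}.
The Hessian is diagonal: diag(L_uu, L_vv). Second derivatives: L_uu(-4)=-96, L_uu(-2)=48, L_uu(0)=-96; L_vv(-4)=-2880, L_vv(-3)=1800, L_vv(0)=-2880, L_vv(2)=7200.
Local maxima occur where both diagonal entries negative: (-4, -4), (-4, 0), (0, -4), (0, 0). Count: 4.

4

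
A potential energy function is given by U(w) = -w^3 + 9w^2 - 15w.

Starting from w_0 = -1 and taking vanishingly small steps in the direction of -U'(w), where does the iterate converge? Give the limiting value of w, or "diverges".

U'(w) = -3(w - 5)(w - 1), so U'(-1) = -36.
Gradient descent moves in the -U' direction, i.e. w is increasing.
The nearest critical point in that direction is w = 1, where U'' = 12 > 0 (a local minimum). The iterate converges there.

1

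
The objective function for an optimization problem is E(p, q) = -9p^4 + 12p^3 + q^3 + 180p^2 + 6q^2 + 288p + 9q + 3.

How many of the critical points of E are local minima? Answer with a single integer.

E separates as a function of p plus a function of q, so ∇E=0 decouples.
∂E/∂p = -36(p - 4)(p + 1)(p + 2) = 0 at p ∈ {-2, -1, 4}; ∂E/∂q = 3(q + 1)(q + 3) = 0 at q ∈ {-3, -1}.
The Hessian is diagonal: diag(E_pp, E_qq). Second derivatives: E_pp(-2)=-216, E_pp(-1)=180, E_pp(4)=-1080; E_qq(-3)=-6, E_qq(-1)=6.
Local minima occur where both diagonal entries positive: (-1, -1). Count: 1.

1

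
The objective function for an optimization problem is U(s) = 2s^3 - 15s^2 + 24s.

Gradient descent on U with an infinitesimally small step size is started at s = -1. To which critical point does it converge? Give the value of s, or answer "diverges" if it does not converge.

U'(s) = 6(s - 4)(s - 1), so U'(-1) = 60.
Gradient descent moves in the -U' direction, i.e. s is decreasing.
There is no critical point below s=-1, and U' keeps the same sign, so the iterate runs off to −∞.

diverges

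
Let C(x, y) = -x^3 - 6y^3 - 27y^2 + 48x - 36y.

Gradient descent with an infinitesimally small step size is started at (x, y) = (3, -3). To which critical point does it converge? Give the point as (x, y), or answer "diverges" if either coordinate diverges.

C is separable, so gradient descent decouples: x follows -∂C/∂x, y follows -∂C/∂y.
∂C/∂x = -3(x - 4)(x + 4); at x=3 this is 21, so x decreases.
∂C/∂y = -18(y + 1)(y + 2); at y=-3 this is -36, so y increases.
x converges to its nearest critical value -4 (a local min of the x-part); y converges to -2. The iterate converges to (-4, -2).

(-4, -2)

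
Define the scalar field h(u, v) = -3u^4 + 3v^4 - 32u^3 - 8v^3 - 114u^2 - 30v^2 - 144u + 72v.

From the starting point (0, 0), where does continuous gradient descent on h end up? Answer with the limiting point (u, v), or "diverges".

diverges

h is separable, so gradient descent decouples: u follows -∂h/∂u, v follows -∂h/∂v.
∂h/∂u = -12(u + 1)(u + 3)(u + 4); at u=0 this is -144, so u increases.
∂h/∂v = 12(v - 3)(v - 1)(v + 2); at v=0 this is 72, so v decreases.
The u-coordinate has no critical point in that direction and runs off to infinity.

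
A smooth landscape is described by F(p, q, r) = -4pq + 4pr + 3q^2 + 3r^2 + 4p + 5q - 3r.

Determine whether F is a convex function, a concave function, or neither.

neither

F is quadratic, so its Hessian is the constant matrix H = [[0, -4, 4], [-4, 6, 0], [4, 0, 6]].
Leading principal minors: 0, -16, -192.
Neither pattern holds ⇒ H is indefinite ⇒ neither convex nor concave.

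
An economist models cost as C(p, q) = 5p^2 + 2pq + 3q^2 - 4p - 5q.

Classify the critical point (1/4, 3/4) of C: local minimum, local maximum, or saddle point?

local minimum

The Hessian of C is constant: H = [[10, 2], [2, 6]].
det(H) = 10·6 − 2² = 56.
det(H) > 0 and tr(H) = 16 > 0, so H is positive definite and the point is a local minimum.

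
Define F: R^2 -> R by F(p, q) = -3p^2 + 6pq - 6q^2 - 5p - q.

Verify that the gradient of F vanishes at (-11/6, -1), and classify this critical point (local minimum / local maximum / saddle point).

∇F = (-6p + 6q - 5, 6p - 12q - 1); substituting (-11/6, -1) gives ∇F = (0, 0), so (-11/6, -1) is indeed a critical point.
The Hessian of F is constant: H = [[-6, 6], [6, -12]].
det(H) = (-6)·(-12) − 6² = 36.
det(H) > 0 and tr(H) = -18 < 0, so H is negative definite and the point is a local maximum.

local maximum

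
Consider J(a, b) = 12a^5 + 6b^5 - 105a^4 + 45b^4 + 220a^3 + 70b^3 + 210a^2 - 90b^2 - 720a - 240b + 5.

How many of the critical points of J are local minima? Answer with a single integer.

4

J separates as a function of a plus a function of b, so ∇J=0 decouples.
∂J/∂a = 60(a - 4)(a - 3)(a - 1)(a + 1) = 0 at a ∈ {-1, 1, 3, 4}; ∂J/∂b = 30(b - 1)(b + 1)(b + 2)(b + 4) = 0 at b ∈ {-4, -2, -1, 1}.
The Hessian is diagonal: diag(J_aa, J_bb). Second derivatives: J_aa(-1)=-2400, J_aa(1)=720, J_aa(3)=-480, J_aa(4)=900; J_bb(-4)=-900, J_bb(-2)=180, J_bb(-1)=-180, J_bb(1)=900.
Local minima occur where both diagonal entries positive: (1, -2), (1, 1), (4, -2), (4, 1). Count: 4.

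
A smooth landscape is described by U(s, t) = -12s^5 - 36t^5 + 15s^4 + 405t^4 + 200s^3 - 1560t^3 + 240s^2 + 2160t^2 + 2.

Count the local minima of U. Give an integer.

U separates as a function of s plus a function of t, so ∇U=0 decouples.
∂U/∂s = -60s(s - 4)(s + 1)(s + 2) = 0 at s ∈ {-2, -1, 0, 4}; ∂U/∂t = -180t(t - 4)(t - 3)(t - 2) = 0 at t ∈ {0, 2, 3, 4}.
The Hessian is diagonal: diag(U_ss, U_tt). Second derivatives: U_ss(-2)=720, U_ss(-1)=-300, U_ss(0)=480, U_ss(4)=-7200; U_tt(0)=4320, U_tt(2)=-720, U_tt(3)=540, U_tt(4)=-1440.
Local minima occur where both diagonal entries positive: (-2, 0), (-2, 3), (0, 0), (0, 3). Count: 4.

4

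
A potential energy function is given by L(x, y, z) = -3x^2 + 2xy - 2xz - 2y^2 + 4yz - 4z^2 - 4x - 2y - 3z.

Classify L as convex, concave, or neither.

L is quadratic, so its Hessian is the constant matrix H = [[-6, 2, -2], [2, -4, 4], [-2, 4, -8]].
Leading principal minors: -6, 20, -80.
Signs alternate −, +, − ⇒ H ≺ 0 ⇒ concave.

concave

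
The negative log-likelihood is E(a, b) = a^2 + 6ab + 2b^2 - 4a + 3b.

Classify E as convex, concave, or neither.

E is quadratic, so its Hessian is the constant matrix H = [[2, 6], [6, 4]].
det(H) = -28, tr(H) = 6.
det(H) < 0, so H is indefinite: neither convex nor concave.

neither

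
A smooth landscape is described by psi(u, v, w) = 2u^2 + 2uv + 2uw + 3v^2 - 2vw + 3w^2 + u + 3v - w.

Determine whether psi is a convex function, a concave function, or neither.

convex

psi is quadratic, so its Hessian is the constant matrix H = [[4, 2, 2], [2, 6, -2], [2, -2, 6]].
Leading principal minors: 4, 20, 64.
All positive ⇒ H ≻ 0 ⇒ convex.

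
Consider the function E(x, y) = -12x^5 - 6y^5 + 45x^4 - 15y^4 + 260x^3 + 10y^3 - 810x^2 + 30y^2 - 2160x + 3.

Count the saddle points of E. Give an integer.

E separates as a function of x plus a function of y, so ∇E=0 decouples.
∂E/∂x = -60(x - 4)(x - 3)(x + 1)(x + 3) = 0 at x ∈ {-3, -1, 3, 4}; ∂E/∂y = -30y(y - 1)(y + 1)(y + 2) = 0 at y ∈ {-2, -1, 0, 1}.
The Hessian is diagonal: diag(E_xx, E_yy). Second derivatives: E_xx(-3)=5040, E_xx(-1)=-2400, E_xx(3)=1440, E_xx(4)=-2100; E_yy(-2)=180, E_yy(-1)=-60, E_yy(0)=60, E_yy(1)=-180.
Saddle points occur where the two diagonal entries have opposite signs: (-3, -1), (-3, 1), (-1, -2), (-1, 0), (3, -1), (3, 1), (4, -2), (4, 0). Count: 8.

8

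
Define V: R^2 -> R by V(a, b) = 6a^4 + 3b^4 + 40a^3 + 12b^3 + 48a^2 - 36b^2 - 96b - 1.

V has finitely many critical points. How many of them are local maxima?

V separates as a function of a plus a function of b, so ∇V=0 decouples.
∂V/∂a = 24a(a + 1)(a + 4) = 0 at a ∈ {-4, -1, 0}; ∂V/∂b = 12(b - 2)(b + 1)(b + 4) = 0 at b ∈ {-4, -1, 2}.
The Hessian is diagonal: diag(V_aa, V_bb). Second derivatives: V_aa(-4)=288, V_aa(-1)=-72, V_aa(0)=96; V_bb(-4)=216, V_bb(-1)=-108, V_bb(2)=216.
Local maxima occur where both diagonal entries negative: (-1, -1). Count: 1.

1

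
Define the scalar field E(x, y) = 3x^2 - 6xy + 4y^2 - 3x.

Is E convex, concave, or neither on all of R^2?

E is quadratic, so its Hessian is the constant matrix H = [[6, -6], [-6, 8]].
det(H) = 12, tr(H) = 14.
det(H) > 0 and tr(H) > 0, so H is positive definite everywhere: convex.

convex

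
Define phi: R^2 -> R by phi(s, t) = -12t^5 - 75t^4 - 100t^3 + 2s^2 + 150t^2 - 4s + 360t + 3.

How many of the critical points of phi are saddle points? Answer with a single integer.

phi separates as a function of s plus a function of t, so ∇phi=0 decouples.
∂phi/∂s = 4(s - 1) = 0 at s ∈ {1}; ∂phi/∂t = -60(t - 1)(t + 1)(t + 2)(t + 3) = 0 at t ∈ {-3, -2, -1, 1}.
The Hessian is diagonal: diag(phi_ss, phi_tt). Second derivatives: phi_ss(1)=4; phi_tt(-3)=480, phi_tt(-2)=-180, phi_tt(-1)=240, phi_tt(1)=-1440.
Saddle points occur where the two diagonal entries have opposite signs: (1, -2), (1, 1). Count: 2.

2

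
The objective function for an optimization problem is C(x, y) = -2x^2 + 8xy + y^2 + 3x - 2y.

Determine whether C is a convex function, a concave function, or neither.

neither

C is quadratic, so its Hessian is the constant matrix H = [[-4, 8], [8, 2]].
det(H) = -72, tr(H) = -2.
det(H) < 0, so H is indefinite: neither convex nor concave.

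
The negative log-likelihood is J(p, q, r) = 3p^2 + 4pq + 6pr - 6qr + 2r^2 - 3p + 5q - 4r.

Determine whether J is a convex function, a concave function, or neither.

J is quadratic, so its Hessian is the constant matrix H = [[6, 4, 6], [4, 0, -6], [6, -6, 4]].
Leading principal minors: 6, -16, -568.
Neither pattern holds ⇒ H is indefinite ⇒ neither convex nor concave.

neither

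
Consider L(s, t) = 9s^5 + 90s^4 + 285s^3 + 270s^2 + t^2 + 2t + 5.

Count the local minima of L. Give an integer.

L separates as a function of s plus a function of t, so ∇L=0 decouples.
∂L/∂s = 45s(s + 1)(s + 3)(s + 4) = 0 at s ∈ {-4, -3, -1, 0}; ∂L/∂t = 2(t + 1) = 0 at t ∈ {-1}.
The Hessian is diagonal: diag(L_ss, L_tt). Second derivatives: L_ss(-4)=-540, L_ss(-3)=270, L_ss(-1)=-270, L_ss(0)=540; L_tt(-1)=2.
Local minima occur where both diagonal entries positive: (-3, -1), (0, -1). Count: 2.

2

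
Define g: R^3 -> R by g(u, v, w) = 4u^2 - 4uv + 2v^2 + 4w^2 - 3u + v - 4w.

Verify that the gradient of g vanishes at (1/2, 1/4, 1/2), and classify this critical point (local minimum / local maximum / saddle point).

local minimum

∇g = (8u - 4v - 3, -4u + 4v + 1, 8w - 4); substituting (1/2, 1/4, 1/2) gives ∇g = (0, 0, 0), so (1/2, 1/4, 1/2) is indeed a critical point.
The Hessian is constant: H = [[8, -4, 0], [-4, 4, 0], [0, 0, 8]].
Leading principal minors: Δ₁ = 8, Δ₂ = 16, Δ₃ = 128.
All leading minors are positive, so H is positive definite: a local minimum.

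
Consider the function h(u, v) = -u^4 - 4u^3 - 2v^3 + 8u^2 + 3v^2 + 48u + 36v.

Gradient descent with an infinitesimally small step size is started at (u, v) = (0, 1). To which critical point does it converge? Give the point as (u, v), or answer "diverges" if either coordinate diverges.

h is separable, so gradient descent decouples: u follows -∂h/∂u, v follows -∂h/∂v.
∂h/∂u = -4(u - 2)(u + 2)(u + 3); at u=0 this is 48, so u decreases.
∂h/∂v = -6(v - 3)(v + 2); at v=1 this is 36, so v decreases.
u converges to its nearest critical value -2 (a local min of the u-part); v converges to -2. The iterate converges to (-2, -2).

(-2, -2)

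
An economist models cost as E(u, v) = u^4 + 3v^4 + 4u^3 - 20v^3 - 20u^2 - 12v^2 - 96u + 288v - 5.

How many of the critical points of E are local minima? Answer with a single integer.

E separates as a function of u plus a function of v, so ∇E=0 decouples.
∂E/∂u = 4(u - 3)(u + 2)(u + 4) = 0 at u ∈ {-4, -2, 3}; ∂E/∂v = 12(v - 4)(v - 3)(v + 2) = 0 at v ∈ {-2, 3, 4}.
The Hessian is diagonal: diag(E_uu, E_vv). Second derivatives: E_uu(-4)=56, E_uu(-2)=-40, E_uu(3)=140; E_vv(-2)=360, E_vv(3)=-60, E_vv(4)=72.
Local minima occur where both diagonal entries positive: (-4, -2), (-4, 4), (3, -2), (3, 4). Count: 4.

4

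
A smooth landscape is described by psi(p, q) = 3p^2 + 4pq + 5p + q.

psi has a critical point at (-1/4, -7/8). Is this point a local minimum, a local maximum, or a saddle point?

saddle point

The Hessian of psi is constant: H = [[6, 4], [4, 0]].
det(H) = 6·0 − 4² = -16.
Since det(H) < 0, H is indefinite and the critical point is a saddle point.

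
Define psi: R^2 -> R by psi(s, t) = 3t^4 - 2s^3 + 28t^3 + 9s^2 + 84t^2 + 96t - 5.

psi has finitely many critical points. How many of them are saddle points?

3

psi separates as a function of s plus a function of t, so ∇psi=0 decouples.
∂psi/∂s = -6s(s - 3) = 0 at s ∈ {0, 3}; ∂psi/∂t = 12(t + 1)(t + 2)(t + 4) = 0 at t ∈ {-4, -2, -1}.
The Hessian is diagonal: diag(psi_ss, psi_tt). Second derivatives: psi_ss(0)=18, psi_ss(3)=-18; psi_tt(-4)=72, psi_tt(-2)=-24, psi_tt(-1)=36.
Saddle points occur where the two diagonal entries have opposite signs: (0, -2), (3, -4), (3, -1). Count: 3.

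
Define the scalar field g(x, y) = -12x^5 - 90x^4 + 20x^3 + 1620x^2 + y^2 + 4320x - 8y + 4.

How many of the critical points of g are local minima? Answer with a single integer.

2

g separates as a function of x plus a function of y, so ∇g=0 decouples.
∂g/∂x = -60(x - 3)(x + 2)(x + 3)(x + 4) = 0 at x ∈ {-4, -3, -2, 3}; ∂g/∂y = 2(y - 4) = 0 at y ∈ {4}.
The Hessian is diagonal: diag(g_xx, g_yy). Second derivatives: g_xx(-4)=840, g_xx(-3)=-360, g_xx(-2)=600, g_xx(3)=-12600; g_yy(4)=2.
Local minima occur where both diagonal entries positive: (-4, 4), (-2, 4). Count: 2.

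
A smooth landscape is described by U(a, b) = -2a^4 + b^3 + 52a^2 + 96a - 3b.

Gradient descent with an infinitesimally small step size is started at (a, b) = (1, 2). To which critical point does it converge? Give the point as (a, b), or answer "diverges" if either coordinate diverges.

(-1, 1)

U is separable, so gradient descent decouples: a follows -∂U/∂a, b follows -∂U/∂b.
∂U/∂a = -8(a - 4)(a + 1)(a + 3); at a=1 this is 192, so a decreases.
∂U/∂b = 3(b - 1)(b + 1); at b=2 this is 9, so b decreases.
a converges to its nearest critical value -1 (a local min of the a-part); b converges to 1. The iterate converges to (-1, 1).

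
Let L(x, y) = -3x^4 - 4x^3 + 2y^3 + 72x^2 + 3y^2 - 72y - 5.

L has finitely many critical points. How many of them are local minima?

1

L separates as a function of x plus a function of y, so ∇L=0 decouples.
∂L/∂x = -12x(x - 3)(x + 4) = 0 at x ∈ {-4, 0, 3}; ∂L/∂y = 6(y - 3)(y + 4) = 0 at y ∈ {-4, 3}.
The Hessian is diagonal: diag(L_xx, L_yy). Second derivatives: L_xx(-4)=-336, L_xx(0)=144, L_xx(3)=-252; L_yy(-4)=-42, L_yy(3)=42.
Local minima occur where both diagonal entries positive: (0, 3). Count: 1.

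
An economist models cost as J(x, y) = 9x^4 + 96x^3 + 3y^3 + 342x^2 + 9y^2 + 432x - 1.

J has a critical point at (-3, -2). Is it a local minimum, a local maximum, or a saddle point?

The mixed partial ∂²J/∂x∂y is 0, so the Hessian at any point is diag(J_xx, J_yy) = diag(36(3x^2 + 16x + 19), 18(y + 1)).
At (-3, -2): H = diag(-72, -18).
Both eigenvalues are negative, so H is negative definite: a local maximum.

local maximum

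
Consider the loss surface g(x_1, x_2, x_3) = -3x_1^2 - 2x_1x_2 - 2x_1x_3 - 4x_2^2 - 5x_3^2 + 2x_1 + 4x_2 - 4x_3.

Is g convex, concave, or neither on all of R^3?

g is quadratic, so its Hessian is the constant matrix H = [[-6, -2, -2], [-2, -8, 0], [-2, 0, -10]].
Leading principal minors: -6, 44, -408.
Signs alternate −, +, − ⇒ H ≺ 0 ⇒ concave.

concave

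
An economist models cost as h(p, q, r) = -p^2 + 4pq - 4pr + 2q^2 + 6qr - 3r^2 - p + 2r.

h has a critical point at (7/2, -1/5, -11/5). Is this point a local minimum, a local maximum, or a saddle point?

saddle point

The Hessian is constant: H = [[-2, 4, -4], [4, 4, 6], [-4, 6, -6]].
Leading principal minors: Δ₁ = -2, Δ₂ = -24, Δ₃ = -40.
The minors fit neither the all-positive nor the alternating-sign pattern, so H is indefinite: a saddle point.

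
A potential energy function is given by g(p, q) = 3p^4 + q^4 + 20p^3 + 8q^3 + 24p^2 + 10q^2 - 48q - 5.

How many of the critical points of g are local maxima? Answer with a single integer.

g separates as a function of p plus a function of q, so ∇g=0 decouples.
∂g/∂p = 12p(p + 1)(p + 4) = 0 at p ∈ {-4, -1, 0}; ∂g/∂q = 4(q - 1)(q + 3)(q + 4) = 0 at q ∈ {-4, -3, 1}.
The Hessian is diagonal: diag(g_pp, g_qq). Second derivatives: g_pp(-4)=144, g_pp(-1)=-36, g_pp(0)=48; g_qq(-4)=20, g_qq(-3)=-16, g_qq(1)=80.
Local maxima occur where both diagonal entries negative: (-1, -3). Count: 1.

1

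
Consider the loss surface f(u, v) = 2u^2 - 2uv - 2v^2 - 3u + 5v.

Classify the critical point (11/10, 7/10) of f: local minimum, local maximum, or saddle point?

saddle point

The Hessian of f is constant: H = [[4, -2], [-2, -4]].
det(H) = 4·(-4) − (-2)² = -20.
Since det(H) < 0, H is indefinite and the critical point is a saddle point.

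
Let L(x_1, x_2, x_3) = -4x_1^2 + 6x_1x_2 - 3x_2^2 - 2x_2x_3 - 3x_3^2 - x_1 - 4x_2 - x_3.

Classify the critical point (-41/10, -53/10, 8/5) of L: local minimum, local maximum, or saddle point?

local maximum

The Hessian is constant: H = [[-8, 6, 0], [6, -6, -2], [0, -2, -6]].
Leading principal minors: Δ₁ = -8, Δ₂ = 12, Δ₃ = -40.
The minors alternate sign starting negative (−, +, −), so H is negative definite: a local maximum.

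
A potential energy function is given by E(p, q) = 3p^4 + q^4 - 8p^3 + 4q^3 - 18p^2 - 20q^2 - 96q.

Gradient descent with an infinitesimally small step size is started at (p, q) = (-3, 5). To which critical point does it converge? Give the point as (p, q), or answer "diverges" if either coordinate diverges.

(-1, 3)

E is separable, so gradient descent decouples: p follows -∂E/∂p, q follows -∂E/∂q.
∂E/∂p = 12p(p - 3)(p + 1); at p=-3 this is -432, so p increases.
∂E/∂q = 4(q - 3)(q + 2)(q + 4); at q=5 this is 504, so q decreases.
p converges to its nearest critical value -1 (a local min of the p-part); q converges to 3. The iterate converges to (-1, 3).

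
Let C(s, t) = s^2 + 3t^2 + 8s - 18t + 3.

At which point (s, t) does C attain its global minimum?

(-4, 3)

C(s,t) separates as P(s) + Q(t) + 3, so its minimum is min P + min Q + 3.
P'(s) = 2s + 8 vanishes at s ∈ {-4}; Q'(t) = 6(t - 3) vanishes at t ∈ {3}.
Local minima of P (where P''>0): P(-4)=-16. Local minima of Q: Q(3)=-27.
So the global minimum of C is P(-4) + Q(3) + 3 = -16 − 27 + 3 = -40, attained at (-4, 3).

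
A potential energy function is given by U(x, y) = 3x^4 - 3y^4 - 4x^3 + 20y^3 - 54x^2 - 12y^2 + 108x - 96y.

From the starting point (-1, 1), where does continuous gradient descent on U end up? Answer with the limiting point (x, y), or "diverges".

U is separable, so gradient descent decouples: x follows -∂U/∂x, y follows -∂U/∂y.
∂U/∂x = 12(x - 3)(x - 1)(x + 3); at x=-1 this is 192, so x decreases.
∂U/∂y = -12(y - 4)(y - 2)(y + 1); at y=1 this is -72, so y increases.
x converges to its nearest critical value -3 (a local min of the x-part); y converges to 2. The iterate converges to (-3, 2).

(-3, 2)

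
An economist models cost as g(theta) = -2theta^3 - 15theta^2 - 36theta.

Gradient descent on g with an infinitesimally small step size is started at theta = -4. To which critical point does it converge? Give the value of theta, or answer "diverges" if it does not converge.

g'(theta) = -6(theta + 2)(theta + 3), so g'(-4) = -12.
Gradient descent moves in the -g' direction, i.e. theta is increasing.
The nearest critical point in that direction is theta = -3, where g'' = 6 > 0 (a local minimum). The iterate converges there.

-3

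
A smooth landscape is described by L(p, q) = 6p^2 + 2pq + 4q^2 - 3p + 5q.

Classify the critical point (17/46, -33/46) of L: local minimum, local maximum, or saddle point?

The Hessian of L is constant: H = [[12, 2], [2, 8]].
det(H) = 12·8 − 2² = 92.
det(H) > 0 and tr(H) = 20 > 0, so H is positive definite and the point is a local minimum.

local minimum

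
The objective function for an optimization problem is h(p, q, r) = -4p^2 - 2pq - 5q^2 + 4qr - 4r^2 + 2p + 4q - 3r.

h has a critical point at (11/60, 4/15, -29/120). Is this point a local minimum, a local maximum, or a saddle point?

The Hessian is constant: H = [[-8, -2, 0], [-2, -10, 4], [0, 4, -8]].
Leading principal minors: Δ₁ = -8, Δ₂ = 76, Δ₃ = -480.
The minors alternate sign starting negative (−, +, −), so H is negative definite: a local maximum.

local maximum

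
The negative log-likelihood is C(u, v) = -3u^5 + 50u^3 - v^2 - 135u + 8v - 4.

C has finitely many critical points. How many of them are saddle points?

2

C separates as a function of u plus a function of v, so ∇C=0 decouples.
∂C/∂u = -15(u - 3)(u - 1)(u + 1)(u + 3) = 0 at u ∈ {-3, -1, 1, 3}; ∂C/∂v = -2(v - 4) = 0 at v ∈ {4}.
The Hessian is diagonal: diag(C_uu, C_vv). Second derivatives: C_uu(-3)=720, C_uu(-1)=-240, C_uu(1)=240, C_uu(3)=-720; C_vv(4)=-2.
Saddle points occur where the two diagonal entries have opposite signs: (-3, 4), (1, 4). Count: 2.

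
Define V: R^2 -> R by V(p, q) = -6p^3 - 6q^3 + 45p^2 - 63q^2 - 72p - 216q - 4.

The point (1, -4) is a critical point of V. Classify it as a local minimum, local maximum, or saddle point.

local minimum

The mixed partial ∂²V/∂p∂q is 0, so the Hessian at any point is diag(V_pp, V_qq) = diag(18(-2p + 5), -18(2q + 7)).
At (1, -4): H = diag(54, 18).
Both eigenvalues are positive, so H is positive definite: a local minimum.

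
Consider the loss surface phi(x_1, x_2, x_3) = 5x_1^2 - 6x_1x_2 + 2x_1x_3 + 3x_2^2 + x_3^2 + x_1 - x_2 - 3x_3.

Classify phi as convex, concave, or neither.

phi is quadratic, so its Hessian is the constant matrix H = [[10, -6, 2], [-6, 6, 0], [2, 0, 2]].
Leading principal minors: 10, 24, 24.
All positive ⇒ H ≻ 0 ⇒ convex.

convex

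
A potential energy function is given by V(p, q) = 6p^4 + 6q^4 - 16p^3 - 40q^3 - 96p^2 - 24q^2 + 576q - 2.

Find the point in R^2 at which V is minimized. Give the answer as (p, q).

(4, -2)

V(p,q) separates as A(p) + B(q) − 2, so its minimum is min A + min B − 2.
A'(p) = 24p(p - 4)(p + 2) vanishes at p ∈ {-2, 0, 4}; B'(q) = 24(q - 4)(q - 3)(q + 2) vanishes at q ∈ {-2, 3, 4}.
Local minima of A (where A''>0): A(-2)=-160, A(4)=-1024. Local minima of B: B(-2)=-832, B(4)=896.
So the global minimum of V is A(4) + B(-2) − 2 = -1024 − 832 − 2 = -1858, attained at (4, -2).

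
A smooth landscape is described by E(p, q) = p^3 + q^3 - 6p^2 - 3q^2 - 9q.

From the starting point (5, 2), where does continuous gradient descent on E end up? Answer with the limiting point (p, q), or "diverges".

E is separable, so gradient descent decouples: p follows -∂E/∂p, q follows -∂E/∂q.
∂E/∂p = 3p(p - 4); at p=5 this is 15, so p decreases.
∂E/∂q = 3(q - 3)(q + 1); at q=2 this is -9, so q increases.
p converges to its nearest critical value 4 (a local min of the p-part); q converges to 3. The iterate converges to (4, 3).

(4, 3)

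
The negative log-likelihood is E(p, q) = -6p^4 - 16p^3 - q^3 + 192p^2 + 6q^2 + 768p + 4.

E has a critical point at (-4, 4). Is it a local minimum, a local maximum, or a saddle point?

local maximum

The mixed partial ∂²E/∂p∂q is 0, so the Hessian at any point is diag(E_pp, E_qq) = diag(24(-3p^2 - 4p + 16), 6(-q + 2)).
At (-4, 4): H = diag(-384, -12).
Both eigenvalues are negative, so H is negative definite: a local maximum.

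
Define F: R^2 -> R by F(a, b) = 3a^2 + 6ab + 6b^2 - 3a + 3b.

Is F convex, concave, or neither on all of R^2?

F is quadratic, so its Hessian is the constant matrix H = [[6, 6], [6, 12]].
det(H) = 36, tr(H) = 18.
det(H) > 0 and tr(H) > 0, so H is positive definite everywhere: convex.

convex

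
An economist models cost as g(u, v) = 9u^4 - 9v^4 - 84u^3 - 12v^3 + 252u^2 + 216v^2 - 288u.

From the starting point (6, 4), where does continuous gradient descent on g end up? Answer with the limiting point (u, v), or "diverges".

g is separable, so gradient descent decouples: u follows -∂g/∂u, v follows -∂g/∂v.
∂g/∂u = 36(u - 4)(u - 2)(u - 1); at u=6 this is 1440, so u decreases.
∂g/∂v = -36v(v - 3)(v + 4); at v=4 this is -1152, so v increases.
The v-coordinate has no critical point in that direction and runs off to infinity.

diverges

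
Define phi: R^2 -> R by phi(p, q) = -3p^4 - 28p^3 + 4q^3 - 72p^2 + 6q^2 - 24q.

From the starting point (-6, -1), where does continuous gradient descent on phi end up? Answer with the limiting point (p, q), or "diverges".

phi is separable, so gradient descent decouples: p follows -∂phi/∂p, q follows -∂phi/∂q.
∂phi/∂p = -12p(p + 3)(p + 4); at p=-6 this is 432, so p decreases.
∂phi/∂q = 12(q - 1)(q + 2); at q=-1 this is -24, so q increases.
The p-coordinate has no critical point in that direction and runs off to infinity.

diverges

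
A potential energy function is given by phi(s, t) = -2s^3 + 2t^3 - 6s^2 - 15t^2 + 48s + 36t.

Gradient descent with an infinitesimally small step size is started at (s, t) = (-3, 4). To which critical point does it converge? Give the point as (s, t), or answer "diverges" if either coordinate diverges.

(-4, 3)

phi is separable, so gradient descent decouples: s follows -∂phi/∂s, t follows -∂phi/∂t.
∂phi/∂s = -6(s - 2)(s + 4); at s=-3 this is 30, so s decreases.
∂phi/∂t = 6(t - 3)(t - 2); at t=4 this is 12, so t decreases.
s converges to its nearest critical value -4 (a local min of the s-part); t converges to 3. The iterate converges to (-4, 3).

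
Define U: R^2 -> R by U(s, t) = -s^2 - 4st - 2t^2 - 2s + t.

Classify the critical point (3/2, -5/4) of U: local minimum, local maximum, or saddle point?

saddle point

The Hessian of U is constant: H = [[-2, -4], [-4, -4]].
det(H) = (-2)·(-4) − (-4)² = -8.
Since det(H) < 0, H is indefinite and the critical point is a saddle point.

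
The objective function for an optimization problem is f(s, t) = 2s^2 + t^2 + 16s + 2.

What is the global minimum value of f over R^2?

f(s,t) separates as P(s) + Q(t) + 2, so its minimum is min P + min Q + 2.
P'(s) = 4s + 16 vanishes at s ∈ {-4}; Q'(t) = 2t vanishes at t ∈ {0}.
Local minima of P (where P''>0): P(-4)=-32. Local minima of Q: Q(0)=0.
So the global minimum of f is P(-4) + Q(0) + 2 = -32 + 0 + 2 = -30, attained at (-4, 0).

-30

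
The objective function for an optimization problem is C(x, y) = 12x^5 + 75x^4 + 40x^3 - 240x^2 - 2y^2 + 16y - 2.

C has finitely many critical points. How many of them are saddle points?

2

C separates as a function of x plus a function of y, so ∇C=0 decouples.
∂C/∂x = 60x(x - 1)(x + 2)(x + 4) = 0 at x ∈ {-4, -2, 0, 1}; ∂C/∂y = -4(y - 4) = 0 at y ∈ {4}.
The Hessian is diagonal: diag(C_xx, C_yy). Second derivatives: C_xx(-4)=-2400, C_xx(-2)=720, C_xx(0)=-480, C_xx(1)=900; C_yy(4)=-4.
Saddle points occur where the two diagonal entries have opposite signs: (-2, 4), (1, 4). Count: 2.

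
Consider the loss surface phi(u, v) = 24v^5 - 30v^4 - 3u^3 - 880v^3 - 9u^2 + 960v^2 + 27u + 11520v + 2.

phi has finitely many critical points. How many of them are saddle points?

4

phi separates as a function of u plus a function of v, so ∇phi=0 decouples.
∂phi/∂u = -9(u - 1)(u + 3) = 0 at u ∈ {-3, 1}; ∂phi/∂v = 120(v - 4)(v - 3)(v + 2)(v + 4) = 0 at v ∈ {-4, -2, 3, 4}.
The Hessian is diagonal: diag(phi_uu, phi_vv). Second derivatives: phi_uu(-3)=36, phi_uu(1)=-36; phi_vv(-4)=-13440, phi_vv(-2)=7200, phi_vv(3)=-4200, phi_vv(4)=5760.
Saddle points occur where the two diagonal entries have opposite signs: (-3, -4), (-3, 3), (1, -2), (1, 4). Count: 4.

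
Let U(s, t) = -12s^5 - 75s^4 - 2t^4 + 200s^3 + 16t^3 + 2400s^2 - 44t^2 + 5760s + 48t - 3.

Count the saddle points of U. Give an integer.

6

U separates as a function of s plus a function of t, so ∇U=0 decouples.
∂U/∂s = -60(s - 4)(s + 2)(s + 3)(s + 4) = 0 at s ∈ {-4, -3, -2, 4}; ∂U/∂t = -8(t - 3)(t - 2)(t - 1) = 0 at t ∈ {1, 2, 3}.
The Hessian is diagonal: diag(U_ss, U_tt). Second derivatives: U_ss(-4)=960, U_ss(-3)=-420, U_ss(-2)=720, U_ss(4)=-20160; U_tt(1)=-16, U_tt(2)=8, U_tt(3)=-16.
Saddle points occur where the two diagonal entries have opposite signs: (-4, 1), (-4, 3), (-3, 2), (-2, 1), (-2, 3), (4, 2). Count: 6.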